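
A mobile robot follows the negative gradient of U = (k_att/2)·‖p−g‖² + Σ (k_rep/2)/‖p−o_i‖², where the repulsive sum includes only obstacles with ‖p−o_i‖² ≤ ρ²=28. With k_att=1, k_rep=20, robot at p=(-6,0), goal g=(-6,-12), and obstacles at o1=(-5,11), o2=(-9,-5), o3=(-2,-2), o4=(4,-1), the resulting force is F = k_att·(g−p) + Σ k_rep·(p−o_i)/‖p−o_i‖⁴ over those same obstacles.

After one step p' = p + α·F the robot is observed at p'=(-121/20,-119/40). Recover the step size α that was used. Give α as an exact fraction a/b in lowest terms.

α = 1/4

F_att = 1·(g−p) = 1·(0,-12) = (0.0000,-12.0000)
o1: d²=122 > ρ²=28 → inactive
o2: d²=34 > ρ²=28 → inactive
o3: d²=20 ≤ ρ²=28; F_rep = 20·(-4,2)/20² = (-0.2000,0.1000)
o4: d²=101 > ρ²=28 → inactive
F = F_att + ΣF_rep = (-0.2000,-11.9000)
Δp = p'−p = (-0.0500,-2.9750); α = Δx/Fx = (-1/20) / (-1/5) = 1/4
check: Δy/Fy = (-119/40) / (-119/10) = 1/4 ✓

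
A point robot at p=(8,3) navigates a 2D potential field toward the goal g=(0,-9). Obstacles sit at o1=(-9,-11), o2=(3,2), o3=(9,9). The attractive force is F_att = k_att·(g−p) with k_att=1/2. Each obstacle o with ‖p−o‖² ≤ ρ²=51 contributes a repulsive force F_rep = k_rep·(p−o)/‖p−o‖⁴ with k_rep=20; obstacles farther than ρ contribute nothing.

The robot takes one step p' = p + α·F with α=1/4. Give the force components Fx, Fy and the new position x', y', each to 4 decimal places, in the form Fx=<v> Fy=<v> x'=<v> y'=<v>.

Fx=-3.8667 Fy=-6.0581 x'=7.0333 y'=1.4855

F_att = 1/2·(g−p) = 1/2·(-8,-12) = (-4.0000,-6.0000)
o1: d²=485 > ρ²=51 → inactive
o2: d²=26 ≤ ρ²=51; F_rep = 20·(5,1)/26² = (0.1479,0.0296)
o3: d²=37 ≤ ρ²=51; F_rep = 20·(-1,-6)/37² = (-0.0146,-0.0877)
F = F_att + ΣF_rep = (-3.8667,-6.0581)
p' = p + 1/4·F = (7.0333,1.4855)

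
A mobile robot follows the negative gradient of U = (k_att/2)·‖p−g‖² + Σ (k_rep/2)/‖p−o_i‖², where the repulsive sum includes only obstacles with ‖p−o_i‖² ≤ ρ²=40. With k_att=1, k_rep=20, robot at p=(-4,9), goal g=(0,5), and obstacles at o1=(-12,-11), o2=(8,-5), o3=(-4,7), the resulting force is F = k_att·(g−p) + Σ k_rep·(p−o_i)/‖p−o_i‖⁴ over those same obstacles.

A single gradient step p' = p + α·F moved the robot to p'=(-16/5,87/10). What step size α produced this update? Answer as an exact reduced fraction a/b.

α = 1/5

F_att = 1·(g−p) = 1·(4,-4) = (4.0000,-4.0000)
o1: d²=464 > ρ²=40 → inactive
o2: d²=340 > ρ²=40 → inactive
o3: d²=4 ≤ ρ²=40; F_rep = 20·(0,2)/4² = (0.0000,2.5000)
F = F_att + ΣF_rep = (4.0000,-1.5000)
Δp = p'−p = (0.8000,-0.3000); α = Δx/Fx = (4/5) / (4) = 1/5
check: Δy/Fy = (-3/10) / (-3/2) = 1/5 ✓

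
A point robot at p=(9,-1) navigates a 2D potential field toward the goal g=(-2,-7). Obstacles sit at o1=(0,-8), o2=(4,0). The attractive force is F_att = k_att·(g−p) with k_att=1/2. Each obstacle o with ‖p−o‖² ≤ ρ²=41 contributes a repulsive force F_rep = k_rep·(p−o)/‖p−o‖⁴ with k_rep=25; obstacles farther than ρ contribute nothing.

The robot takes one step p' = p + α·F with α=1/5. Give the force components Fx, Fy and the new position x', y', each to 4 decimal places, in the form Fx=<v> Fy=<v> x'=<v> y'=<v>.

Fx=-5.3151 Fy=-3.0370 x'=7.9370 y'=-1.6074

F_att = 1/2·(g−p) = 1/2·(-11,-6) = (-5.5000,-3.0000)
o1: d²=130 > ρ²=41 → inactive
o2: d²=26 ≤ ρ²=41; F_rep = 25·(5,-1)/26² = (0.1849,-0.0370)
F = F_att + ΣF_rep = (-5.3151,-3.0370)
p' = p + 1/5·F = (7.9370,-1.6074)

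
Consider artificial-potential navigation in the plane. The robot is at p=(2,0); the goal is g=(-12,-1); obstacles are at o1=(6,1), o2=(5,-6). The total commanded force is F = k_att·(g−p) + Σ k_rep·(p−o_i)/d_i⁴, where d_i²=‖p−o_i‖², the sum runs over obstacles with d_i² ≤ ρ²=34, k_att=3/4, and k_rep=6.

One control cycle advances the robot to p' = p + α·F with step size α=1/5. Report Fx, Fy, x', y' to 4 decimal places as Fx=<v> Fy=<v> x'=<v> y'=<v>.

F_att = 3/4·(g−p) = 3/4·(-14,-1) = (-10.5000,-0.7500)
o1: d²=17 ≤ ρ²=34; F_rep = 6·(-4,-1)/17² = (-0.0830,-0.0208)
o2: d²=45 > ρ²=34 → inactive
F = F_att + ΣF_rep = (-10.5830,-0.7708)
p' = p + 1/5·F = (-0.1166,-0.1542)

Fx=-10.5830 Fy=-0.7708 x'=-0.1166 y'=-0.1542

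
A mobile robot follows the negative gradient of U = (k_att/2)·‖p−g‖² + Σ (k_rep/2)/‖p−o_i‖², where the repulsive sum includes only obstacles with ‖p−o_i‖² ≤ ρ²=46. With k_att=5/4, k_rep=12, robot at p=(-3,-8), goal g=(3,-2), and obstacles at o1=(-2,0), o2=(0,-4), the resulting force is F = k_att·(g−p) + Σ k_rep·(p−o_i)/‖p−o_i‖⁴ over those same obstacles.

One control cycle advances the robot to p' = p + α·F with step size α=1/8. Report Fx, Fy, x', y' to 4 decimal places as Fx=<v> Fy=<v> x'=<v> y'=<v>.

Fx=7.4424 Fy=7.4232 x'=-2.0697 y'=-7.0721

F_att = 5/4·(g−p) = 5/4·(6,6) = (7.5000,7.5000)
o1: d²=65 > ρ²=46 → inactive
o2: d²=25 ≤ ρ²=46; F_rep = 12·(-3,-4)/25² = (-0.0576,-0.0768)
F = F_att + ΣF_rep = (7.4424,7.4232)
p' = p + 1/8·F = (-2.0697,-7.0721)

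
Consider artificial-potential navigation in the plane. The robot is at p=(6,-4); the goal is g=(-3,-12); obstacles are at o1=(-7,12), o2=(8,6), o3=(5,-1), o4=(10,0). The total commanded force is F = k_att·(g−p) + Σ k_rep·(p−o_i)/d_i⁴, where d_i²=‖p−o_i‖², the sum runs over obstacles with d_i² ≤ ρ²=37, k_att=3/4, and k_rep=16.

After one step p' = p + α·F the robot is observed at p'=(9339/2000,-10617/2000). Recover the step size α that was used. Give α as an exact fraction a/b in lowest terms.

α = 1/5

F_att = 3/4·(g−p) = 3/4·(-9,-8) = (-6.7500,-6.0000)
o1: d²=425 > ρ²=37 → inactive
o2: d²=104 > ρ²=37 → inactive
o3: d²=10 ≤ ρ²=37; F_rep = 16·(1,-3)/10² = (0.1600,-0.4800)
o4: d²=32 ≤ ρ²=37; F_rep = 16·(-4,-4)/32² = (-0.0625,-0.0625)
F = F_att + ΣF_rep = (-6.6525,-6.5425)
Δp = p'−p = (-1.3305,-1.3085); α = Δx/Fx = (-2661/2000) / (-2661/400) = 1/5
check: Δy/Fy = (-2617/2000) / (-2617/400) = 1/5 ✓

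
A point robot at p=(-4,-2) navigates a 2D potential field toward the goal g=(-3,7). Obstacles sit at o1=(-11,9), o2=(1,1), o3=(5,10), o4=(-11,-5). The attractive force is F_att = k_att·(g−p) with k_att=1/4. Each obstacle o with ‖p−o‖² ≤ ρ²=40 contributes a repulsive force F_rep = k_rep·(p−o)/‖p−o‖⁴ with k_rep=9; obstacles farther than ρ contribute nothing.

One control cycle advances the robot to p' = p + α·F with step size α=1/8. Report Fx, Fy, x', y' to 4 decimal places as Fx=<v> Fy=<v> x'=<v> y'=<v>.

Fx=0.2111 Fy=2.2266 x'=-3.9736 y'=-1.7217

F_att = 1/4·(g−p) = 1/4·(1,9) = (0.2500,2.2500)
o1: d²=170 > ρ²=40 → inactive
o2: d²=34 ≤ ρ²=40; F_rep = 9·(-5,-3)/34² = (-0.0389,-0.0234)
o3: d²=225 > ρ²=40 → inactive
o4: d²=58 > ρ²=40 → inactive
F = F_att + ΣF_rep = (0.2111,2.2266)
p' = p + 1/8·F = (-3.9736,-1.7217)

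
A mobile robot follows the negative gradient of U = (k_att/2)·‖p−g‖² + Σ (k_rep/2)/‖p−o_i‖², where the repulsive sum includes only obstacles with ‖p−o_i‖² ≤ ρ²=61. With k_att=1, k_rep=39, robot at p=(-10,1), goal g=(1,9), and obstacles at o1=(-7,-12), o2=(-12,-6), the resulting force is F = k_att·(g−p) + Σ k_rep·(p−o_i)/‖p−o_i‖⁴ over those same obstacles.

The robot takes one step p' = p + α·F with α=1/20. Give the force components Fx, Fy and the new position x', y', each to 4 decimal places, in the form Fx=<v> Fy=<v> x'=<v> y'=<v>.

F_att = 1·(g−p) = 1·(11,8) = (11.0000,8.0000)
o1: d²=178 > ρ²=61 → inactive
o2: d²=53 ≤ ρ²=61; F_rep = 39·(2,7)/53² = (0.0278,0.0972)
F = F_att + ΣF_rep = (11.0278,8.0972)
p' = p + 1/20·F = (-9.4486,1.4049)

Fx=11.0278 Fy=8.0972 x'=-9.4486 y'=1.4049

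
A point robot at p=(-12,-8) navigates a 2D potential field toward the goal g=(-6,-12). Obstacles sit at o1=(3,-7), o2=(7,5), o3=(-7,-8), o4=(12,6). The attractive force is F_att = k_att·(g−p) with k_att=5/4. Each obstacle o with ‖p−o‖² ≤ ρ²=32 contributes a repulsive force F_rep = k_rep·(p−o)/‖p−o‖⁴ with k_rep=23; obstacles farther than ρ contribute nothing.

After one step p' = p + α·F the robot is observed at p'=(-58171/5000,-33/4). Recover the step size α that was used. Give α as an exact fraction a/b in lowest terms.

F_att = 5/4·(g−p) = 5/4·(6,-4) = (7.5000,-5.0000)
o1: d²=226 > ρ²=32 → inactive
o2: d²=530 > ρ²=32 → inactive
o3: d²=25 ≤ ρ²=32; F_rep = 23·(-5,0)/25² = (-0.1840,0.0000)
o4: d²=772 > ρ²=32 → inactive
F = F_att + ΣF_rep = (7.3160,-5.0000)
Δp = p'−p = (0.3658,-0.2500); α = Δx/Fx = (1829/5000) / (1829/250) = 1/20
check: Δy/Fy = (-1/4) / (-5) = 1/20 ✓

α = 1/20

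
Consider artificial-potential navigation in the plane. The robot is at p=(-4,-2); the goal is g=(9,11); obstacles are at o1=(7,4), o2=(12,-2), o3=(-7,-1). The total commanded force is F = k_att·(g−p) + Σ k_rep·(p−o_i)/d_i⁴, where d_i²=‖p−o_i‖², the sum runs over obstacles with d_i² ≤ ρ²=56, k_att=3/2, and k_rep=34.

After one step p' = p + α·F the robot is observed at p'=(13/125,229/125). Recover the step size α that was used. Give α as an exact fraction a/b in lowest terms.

F_att = 3/2·(g−p) = 3/2·(13,13) = (19.5000,19.5000)
o1: d²=157 > ρ²=56 → inactive
o2: d²=256 > ρ²=56 → inactive
o3: d²=10 ≤ ρ²=56; F_rep = 34·(3,-1)/10² = (1.0200,-0.3400)
F = F_att + ΣF_rep = (20.5200,19.1600)
Δp = p'−p = (4.1040,3.8320); α = Δx/Fx = (513/125) / (513/25) = 1/5
check: Δy/Fy = (479/125) / (479/25) = 1/5 ✓

α = 1/5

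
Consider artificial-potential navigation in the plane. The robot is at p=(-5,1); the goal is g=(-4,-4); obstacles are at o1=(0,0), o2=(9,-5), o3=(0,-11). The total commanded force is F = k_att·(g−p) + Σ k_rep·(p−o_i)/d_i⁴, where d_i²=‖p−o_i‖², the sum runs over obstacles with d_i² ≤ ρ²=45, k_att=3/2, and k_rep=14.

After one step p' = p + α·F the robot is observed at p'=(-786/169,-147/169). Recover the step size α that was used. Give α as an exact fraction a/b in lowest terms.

α = 1/4

F_att = 3/2·(g−p) = 3/2·(1,-5) = (1.5000,-7.5000)
o1: d²=26 ≤ ρ²=45; F_rep = 14·(-5,1)/26² = (-0.1036,0.0207)
o2: d²=232 > ρ²=45 → inactive
o3: d²=169 > ρ²=45 → inactive
F = F_att + ΣF_rep = (1.3964,-7.4793)
Δp = p'−p = (0.3491,-1.8698); α = Δx/Fx = (59/169) / (236/169) = 1/4
check: Δy/Fy = (-316/169) / (-1264/169) = 1/4 ✓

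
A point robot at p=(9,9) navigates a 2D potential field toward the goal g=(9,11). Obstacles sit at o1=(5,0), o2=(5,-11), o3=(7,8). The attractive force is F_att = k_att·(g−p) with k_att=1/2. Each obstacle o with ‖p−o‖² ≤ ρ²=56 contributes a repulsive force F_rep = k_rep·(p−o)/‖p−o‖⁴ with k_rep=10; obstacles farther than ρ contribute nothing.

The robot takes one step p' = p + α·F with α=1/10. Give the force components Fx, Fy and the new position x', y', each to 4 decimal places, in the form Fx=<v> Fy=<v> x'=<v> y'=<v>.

F_att = 1/2·(g−p) = 1/2·(0,2) = (0.0000,1.0000)
o1: d²=97 > ρ²=56 → inactive
o2: d²=416 > ρ²=56 → inactive
o3: d²=5 ≤ ρ²=56; F_rep = 10·(2,1)/5² = (0.8000,0.4000)
F = F_att + ΣF_rep = (0.8000,1.4000)
p' = p + 1/10·F = (9.0800,9.1400)

Fx=0.8000 Fy=1.4000 x'=9.0800 y'=9.1400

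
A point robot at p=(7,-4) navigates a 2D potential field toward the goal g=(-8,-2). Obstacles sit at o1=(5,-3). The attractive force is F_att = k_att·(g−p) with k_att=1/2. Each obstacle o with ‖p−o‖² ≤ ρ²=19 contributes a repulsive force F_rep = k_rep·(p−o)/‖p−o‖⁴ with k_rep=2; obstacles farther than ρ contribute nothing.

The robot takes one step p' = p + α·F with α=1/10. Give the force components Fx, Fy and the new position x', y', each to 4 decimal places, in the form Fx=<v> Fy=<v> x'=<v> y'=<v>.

Fx=-7.3400 Fy=0.9200 x'=6.2660 y'=-3.9080

F_att = 1/2·(g−p) = 1/2·(-15,2) = (-7.5000,1.0000)
o1: d²=5 ≤ ρ²=19; F_rep = 2·(2,-1)/5² = (0.1600,-0.0800)
F = F_att + ΣF_rep = (-7.3400,0.9200)
p' = p + 1/10·F = (6.2660,-3.9080)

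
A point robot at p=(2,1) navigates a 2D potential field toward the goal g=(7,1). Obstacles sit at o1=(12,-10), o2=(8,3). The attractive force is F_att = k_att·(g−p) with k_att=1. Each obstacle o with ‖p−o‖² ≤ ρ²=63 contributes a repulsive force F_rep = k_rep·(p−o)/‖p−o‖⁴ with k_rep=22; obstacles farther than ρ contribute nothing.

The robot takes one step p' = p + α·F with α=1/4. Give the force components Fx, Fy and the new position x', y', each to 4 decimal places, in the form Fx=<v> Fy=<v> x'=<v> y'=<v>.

F_att = 1·(g−p) = 1·(5,0) = (5.0000,0.0000)
o1: d²=221 > ρ²=63 → inactive
o2: d²=40 ≤ ρ²=63; F_rep = 22·(-6,-2)/40² = (-0.0825,-0.0275)
F = F_att + ΣF_rep = (4.9175,-0.0275)
p' = p + 1/4·F = (3.2294,0.9931)

Fx=4.9175 Fy=-0.0275 x'=3.2294 y'=0.9931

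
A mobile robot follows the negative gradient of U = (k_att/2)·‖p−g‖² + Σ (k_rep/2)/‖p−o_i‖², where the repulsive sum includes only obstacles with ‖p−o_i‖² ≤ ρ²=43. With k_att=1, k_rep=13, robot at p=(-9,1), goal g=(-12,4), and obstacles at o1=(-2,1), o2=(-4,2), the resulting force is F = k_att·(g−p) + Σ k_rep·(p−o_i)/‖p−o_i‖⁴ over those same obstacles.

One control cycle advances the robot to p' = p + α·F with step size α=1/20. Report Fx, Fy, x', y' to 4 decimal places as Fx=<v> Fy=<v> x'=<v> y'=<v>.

F_att = 1·(g−p) = 1·(-3,3) = (-3.0000,3.0000)
o1: d²=49 > ρ²=43 → inactive
o2: d²=26 ≤ ρ²=43; F_rep = 13·(-5,-1)/26² = (-0.0962,-0.0192)
F = F_att + ΣF_rep = (-3.0962,2.9808)
p' = p + 1/20·F = (-9.1548,1.1490)

Fx=-3.0962 Fy=2.9808 x'=-9.1548 y'=1.1490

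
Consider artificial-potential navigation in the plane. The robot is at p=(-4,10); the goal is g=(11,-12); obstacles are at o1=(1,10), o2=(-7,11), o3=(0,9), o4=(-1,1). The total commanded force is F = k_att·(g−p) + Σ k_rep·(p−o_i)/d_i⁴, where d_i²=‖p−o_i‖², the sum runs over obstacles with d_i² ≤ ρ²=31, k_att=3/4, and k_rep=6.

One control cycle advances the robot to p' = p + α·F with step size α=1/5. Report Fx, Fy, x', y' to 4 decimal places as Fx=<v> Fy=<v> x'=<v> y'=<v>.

F_att = 3/4·(g−p) = 3/4·(15,-22) = (11.2500,-16.5000)
o1: d²=25 ≤ ρ²=31; F_rep = 6·(-5,0)/25² = (-0.0480,0.0000)
o2: d²=10 ≤ ρ²=31; F_rep = 6·(3,-1)/10² = (0.1800,-0.0600)
o3: d²=17 ≤ ρ²=31; F_rep = 6·(-4,1)/17² = (-0.0830,0.0208)
o4: d²=90 > ρ²=31 → inactive
F = F_att + ΣF_rep = (11.2990,-16.5392)
p' = p + 1/5·F = (-1.7402,6.6922)

Fx=11.2990 Fy=-16.5392 x'=-1.7402 y'=6.6922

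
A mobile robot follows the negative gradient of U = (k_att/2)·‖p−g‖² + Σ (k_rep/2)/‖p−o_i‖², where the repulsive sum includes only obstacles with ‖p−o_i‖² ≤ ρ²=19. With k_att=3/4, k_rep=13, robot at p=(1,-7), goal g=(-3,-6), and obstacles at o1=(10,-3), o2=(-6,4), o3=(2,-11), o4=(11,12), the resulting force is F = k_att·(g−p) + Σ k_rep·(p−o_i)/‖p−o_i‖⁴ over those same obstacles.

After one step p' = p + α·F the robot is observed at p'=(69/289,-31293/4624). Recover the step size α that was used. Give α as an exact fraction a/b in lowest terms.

F_att = 3/4·(g−p) = 3/4·(-4,1) = (-3.0000,0.7500)
o1: d²=97 > ρ²=19 → inactive
o2: d²=170 > ρ²=19 → inactive
o3: d²=17 ≤ ρ²=19; F_rep = 13·(-1,4)/17² = (-0.0450,0.1799)
o4: d²=461 > ρ²=19 → inactive
F = F_att + ΣF_rep = (-3.0450,0.9299)
Δp = p'−p = (-0.7612,0.2325); α = Δx/Fx = (-220/289) / (-880/289) = 1/4
check: Δy/Fy = (1075/4624) / (1075/1156) = 1/4 ✓

α = 1/4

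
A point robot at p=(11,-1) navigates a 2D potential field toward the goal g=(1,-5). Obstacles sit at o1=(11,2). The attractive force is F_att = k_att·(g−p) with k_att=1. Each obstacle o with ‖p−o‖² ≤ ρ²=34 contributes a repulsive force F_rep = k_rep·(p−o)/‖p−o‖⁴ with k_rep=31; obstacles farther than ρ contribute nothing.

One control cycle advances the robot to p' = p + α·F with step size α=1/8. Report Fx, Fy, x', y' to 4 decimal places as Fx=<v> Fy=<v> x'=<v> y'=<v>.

F_att = 1·(g−p) = 1·(-10,-4) = (-10.0000,-4.0000)
o1: d²=9 ≤ ρ²=34; F_rep = 31·(0,-3)/9² = (0.0000,-1.1481)
F = F_att + ΣF_rep = (-10.0000,-5.1481)
p' = p + 1/8·F = (9.7500,-1.6435)

Fx=-10.0000 Fy=-5.1481 x'=9.7500 y'=-1.6435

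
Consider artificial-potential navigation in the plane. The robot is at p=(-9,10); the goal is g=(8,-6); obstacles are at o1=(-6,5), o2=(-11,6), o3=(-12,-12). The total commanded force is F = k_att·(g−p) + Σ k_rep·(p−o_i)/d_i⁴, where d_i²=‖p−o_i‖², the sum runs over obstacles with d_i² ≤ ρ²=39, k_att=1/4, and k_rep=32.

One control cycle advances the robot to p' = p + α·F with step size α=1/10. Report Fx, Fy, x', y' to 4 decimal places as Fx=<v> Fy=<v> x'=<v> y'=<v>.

Fx=4.3270 Fy=-3.5416 x'=-8.5673 y'=9.6458

F_att = 1/4·(g−p) = 1/4·(17,-16) = (4.2500,-4.0000)
o1: d²=34 ≤ ρ²=39; F_rep = 32·(-3,5)/34² = (-0.0830,0.1384)
o2: d²=20 ≤ ρ²=39; F_rep = 32·(2,4)/20² = (0.1600,0.3200)
o3: d²=493 > ρ²=39 → inactive
F = F_att + ΣF_rep = (4.3270,-3.5416)
p' = p + 1/10·F = (-8.5673,9.6458)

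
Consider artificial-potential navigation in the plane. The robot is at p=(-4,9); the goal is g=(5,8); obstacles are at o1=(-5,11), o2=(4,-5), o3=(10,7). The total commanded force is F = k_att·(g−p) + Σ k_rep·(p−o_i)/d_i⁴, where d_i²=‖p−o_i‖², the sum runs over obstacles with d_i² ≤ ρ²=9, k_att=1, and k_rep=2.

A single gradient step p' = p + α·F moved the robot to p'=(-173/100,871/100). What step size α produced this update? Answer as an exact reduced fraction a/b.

α = 1/4

F_att = 1·(g−p) = 1·(9,-1) = (9.0000,-1.0000)
o1: d²=5 ≤ ρ²=9; F_rep = 2·(1,-2)/5² = (0.0800,-0.1600)
o2: d²=260 > ρ²=9 → inactive
o3: d²=200 > ρ²=9 → inactive
F = F_att + ΣF_rep = (9.0800,-1.1600)
Δp = p'−p = (2.2700,-0.2900); α = Δx/Fx = (227/100) / (227/25) = 1/4
check: Δy/Fy = (-29/100) / (-29/25) = 1/4 ✓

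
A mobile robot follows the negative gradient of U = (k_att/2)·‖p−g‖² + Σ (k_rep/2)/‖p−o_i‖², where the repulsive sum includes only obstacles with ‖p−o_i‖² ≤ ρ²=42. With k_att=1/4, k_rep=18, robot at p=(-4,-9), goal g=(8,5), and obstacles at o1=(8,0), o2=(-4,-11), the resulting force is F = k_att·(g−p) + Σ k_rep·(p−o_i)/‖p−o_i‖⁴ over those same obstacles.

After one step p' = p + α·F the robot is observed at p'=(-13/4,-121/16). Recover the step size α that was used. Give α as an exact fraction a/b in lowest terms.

α = 1/4

F_att = 1/4·(g−p) = 1/4·(12,14) = (3.0000,3.5000)
o1: d²=225 > ρ²=42 → inactive
o2: d²=4 ≤ ρ²=42; F_rep = 18·(0,2)/4² = (0.0000,2.2500)
F = F_att + ΣF_rep = (3.0000,5.7500)
Δp = p'−p = (0.7500,1.4375); α = Δx/Fx = (3/4) / (3) = 1/4
check: Δy/Fy = (23/16) / (23/4) = 1/4 ✓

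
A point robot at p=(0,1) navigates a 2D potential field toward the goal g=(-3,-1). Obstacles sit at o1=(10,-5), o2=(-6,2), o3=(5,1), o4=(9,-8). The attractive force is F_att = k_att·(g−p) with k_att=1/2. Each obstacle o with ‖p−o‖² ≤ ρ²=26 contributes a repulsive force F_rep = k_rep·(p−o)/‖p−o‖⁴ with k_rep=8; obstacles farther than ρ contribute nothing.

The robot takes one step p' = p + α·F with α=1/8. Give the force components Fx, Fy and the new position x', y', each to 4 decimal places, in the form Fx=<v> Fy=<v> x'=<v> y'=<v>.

F_att = 1/2·(g−p) = 1/2·(-3,-2) = (-1.5000,-1.0000)
o1: d²=136 > ρ²=26 → inactive
o2: d²=37 > ρ²=26 → inactive
o3: d²=25 ≤ ρ²=26; F_rep = 8·(-5,0)/25² = (-0.0640,0.0000)
o4: d²=162 > ρ²=26 → inactive
F = F_att + ΣF_rep = (-1.5640,-1.0000)
p' = p + 1/8·F = (-0.1955,0.8750)

Fx=-1.5640 Fy=-1.0000 x'=-0.1955 y'=0.8750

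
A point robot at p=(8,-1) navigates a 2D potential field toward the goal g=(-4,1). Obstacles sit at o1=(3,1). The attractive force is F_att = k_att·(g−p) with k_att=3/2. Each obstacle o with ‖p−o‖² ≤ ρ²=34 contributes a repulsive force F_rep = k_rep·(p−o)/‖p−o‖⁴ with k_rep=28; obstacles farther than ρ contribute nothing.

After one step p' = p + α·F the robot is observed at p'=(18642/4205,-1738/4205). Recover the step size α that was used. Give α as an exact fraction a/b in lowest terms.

α = 1/5

F_att = 3/2·(g−p) = 3/2·(-12,2) = (-18.0000,3.0000)
o1: d²=29 ≤ ρ²=34; F_rep = 28·(5,-2)/29² = (0.1665,-0.0666)
F = F_att + ΣF_rep = (-17.8335,2.9334)
Δp = p'−p = (-3.5667,0.5867); α = Δx/Fx = (-14998/4205) / (-14998/841) = 1/5
check: Δy/Fy = (2467/4205) / (2467/841) = 1/5 ✓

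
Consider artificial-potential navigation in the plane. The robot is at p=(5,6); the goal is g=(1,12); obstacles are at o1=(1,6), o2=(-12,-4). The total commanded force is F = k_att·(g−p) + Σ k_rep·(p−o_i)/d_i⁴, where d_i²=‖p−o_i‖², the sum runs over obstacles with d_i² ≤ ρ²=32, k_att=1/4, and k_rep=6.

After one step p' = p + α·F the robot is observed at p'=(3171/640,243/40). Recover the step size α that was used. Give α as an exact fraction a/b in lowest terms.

F_att = 1/4·(g−p) = 1/4·(-4,6) = (-1.0000,1.5000)
o1: d²=16 ≤ ρ²=32; F_rep = 6·(4,0)/16² = (0.0938,0.0000)
o2: d²=389 > ρ²=32 → inactive
F = F_att + ΣF_rep = (-0.9062,1.5000)
Δp = p'−p = (-0.0453,0.0750); α = Δx/Fx = (-29/640) / (-29/32) = 1/20
check: Δy/Fy = (3/40) / (3/2) = 1/20 ✓

α = 1/20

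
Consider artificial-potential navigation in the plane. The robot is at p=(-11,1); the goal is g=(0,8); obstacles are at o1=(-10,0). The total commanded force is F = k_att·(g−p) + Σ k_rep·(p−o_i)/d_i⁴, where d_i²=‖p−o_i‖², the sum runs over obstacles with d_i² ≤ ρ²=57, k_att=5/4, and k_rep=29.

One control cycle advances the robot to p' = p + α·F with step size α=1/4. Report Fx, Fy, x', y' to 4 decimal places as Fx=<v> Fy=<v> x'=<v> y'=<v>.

Fx=6.5000 Fy=16.0000 x'=-9.3750 y'=5.0000

F_att = 5/4·(g−p) = 5/4·(11,7) = (13.7500,8.7500)
o1: d²=2 ≤ ρ²=57; F_rep = 29·(-1,1)/2² = (-7.2500,7.2500)
F = F_att + ΣF_rep = (6.5000,16.0000)
p' = p + 1/4·F = (-9.3750,5.0000)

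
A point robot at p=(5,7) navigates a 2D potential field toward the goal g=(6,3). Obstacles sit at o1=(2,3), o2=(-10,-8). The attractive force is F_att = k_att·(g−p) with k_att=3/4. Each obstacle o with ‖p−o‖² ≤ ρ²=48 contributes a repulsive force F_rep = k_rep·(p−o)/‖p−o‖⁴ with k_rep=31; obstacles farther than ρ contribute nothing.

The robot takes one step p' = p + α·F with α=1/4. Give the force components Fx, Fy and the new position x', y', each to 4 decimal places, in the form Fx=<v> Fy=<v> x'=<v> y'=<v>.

F_att = 3/4·(g−p) = 3/4·(1,-4) = (0.7500,-3.0000)
o1: d²=25 ≤ ρ²=48; F_rep = 31·(3,4)/25² = (0.1488,0.1984)
o2: d²=450 > ρ²=48 → inactive
F = F_att + ΣF_rep = (0.8988,-2.8016)
p' = p + 1/4·F = (5.2247,6.2996)

Fx=0.8988 Fy=-2.8016 x'=5.2247 y'=6.2996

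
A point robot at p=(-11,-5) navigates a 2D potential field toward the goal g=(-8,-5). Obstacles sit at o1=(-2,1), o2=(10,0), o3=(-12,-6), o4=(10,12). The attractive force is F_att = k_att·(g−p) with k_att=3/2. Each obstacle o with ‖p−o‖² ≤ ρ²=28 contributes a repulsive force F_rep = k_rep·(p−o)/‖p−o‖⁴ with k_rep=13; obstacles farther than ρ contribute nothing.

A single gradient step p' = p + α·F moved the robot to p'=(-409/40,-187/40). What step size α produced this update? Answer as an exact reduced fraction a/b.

F_att = 3/2·(g−p) = 3/2·(3,0) = (4.5000,0.0000)
o1: d²=117 > ρ²=28 → inactive
o2: d²=466 > ρ²=28 → inactive
o3: d²=2 ≤ ρ²=28; F_rep = 13·(1,1)/2² = (3.2500,3.2500)
o4: d²=730 > ρ²=28 → inactive
F = F_att + ΣF_rep = (7.7500,3.2500)
Δp = p'−p = (0.7750,0.3250); α = Δx/Fx = (31/40) / (31/4) = 1/10
check: Δy/Fy = (13/40) / (13/4) = 1/10 ✓

α = 1/10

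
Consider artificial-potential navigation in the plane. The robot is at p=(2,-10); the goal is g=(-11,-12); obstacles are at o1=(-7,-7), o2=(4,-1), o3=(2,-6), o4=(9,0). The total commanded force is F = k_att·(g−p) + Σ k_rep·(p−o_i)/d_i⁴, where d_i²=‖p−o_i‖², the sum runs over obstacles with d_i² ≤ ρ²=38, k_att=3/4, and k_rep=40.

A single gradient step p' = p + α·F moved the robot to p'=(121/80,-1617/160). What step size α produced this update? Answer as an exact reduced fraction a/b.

F_att = 3/4·(g−p) = 3/4·(-13,-2) = (-9.7500,-1.5000)
o1: d²=90 > ρ²=38 → inactive
o2: d²=85 > ρ²=38 → inactive
o3: d²=16 ≤ ρ²=38; F_rep = 40·(0,-4)/16² = (0.0000,-0.6250)
o4: d²=149 > ρ²=38 → inactive
F = F_att + ΣF_rep = (-9.7500,-2.1250)
Δp = p'−p = (-0.4875,-0.1062); α = Δx/Fx = (-39/80) / (-39/4) = 1/20
check: Δy/Fy = (-17/160) / (-17/8) = 1/20 ✓

α = 1/20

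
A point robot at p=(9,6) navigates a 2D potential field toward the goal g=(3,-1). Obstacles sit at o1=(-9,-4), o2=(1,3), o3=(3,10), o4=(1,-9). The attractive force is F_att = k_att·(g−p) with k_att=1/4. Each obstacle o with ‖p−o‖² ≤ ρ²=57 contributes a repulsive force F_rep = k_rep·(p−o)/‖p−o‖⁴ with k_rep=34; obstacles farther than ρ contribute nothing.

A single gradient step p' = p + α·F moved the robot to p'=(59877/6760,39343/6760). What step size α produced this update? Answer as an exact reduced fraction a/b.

F_att = 1/4·(g−p) = 1/4·(-6,-7) = (-1.5000,-1.7500)
o1: d²=424 > ρ²=57 → inactive
o2: d²=73 > ρ²=57 → inactive
o3: d²=52 ≤ ρ²=57; F_rep = 34·(6,-4)/52² = (0.0754,-0.0503)
o4: d²=289 > ρ²=57 → inactive
F = F_att + ΣF_rep = (-1.4246,-1.8003)
Δp = p'−p = (-0.1425,-0.1800); α = Δx/Fx = (-963/6760) / (-963/676) = 1/10
check: Δy/Fy = (-1217/6760) / (-1217/676) = 1/10 ✓

α = 1/10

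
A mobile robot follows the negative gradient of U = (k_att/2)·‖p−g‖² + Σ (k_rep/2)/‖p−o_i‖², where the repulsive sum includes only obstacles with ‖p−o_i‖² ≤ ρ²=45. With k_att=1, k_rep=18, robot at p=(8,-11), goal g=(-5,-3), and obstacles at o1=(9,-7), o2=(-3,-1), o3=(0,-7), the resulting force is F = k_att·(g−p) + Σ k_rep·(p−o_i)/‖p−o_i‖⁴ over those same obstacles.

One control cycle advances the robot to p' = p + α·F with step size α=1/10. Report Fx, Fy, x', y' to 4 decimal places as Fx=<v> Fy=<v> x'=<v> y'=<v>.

Fx=-13.0623 Fy=7.7509 x'=6.6938 y'=-10.2249

F_att = 1·(g−p) = 1·(-13,8) = (-13.0000,8.0000)
o1: d²=17 ≤ ρ²=45; F_rep = 18·(-1,-4)/17² = (-0.0623,-0.2491)
o2: d²=221 > ρ²=45 → inactive
o3: d²=80 > ρ²=45 → inactive
F = F_att + ΣF_rep = (-13.0623,7.7509)
p' = p + 1/10·F = (6.6938,-10.2249)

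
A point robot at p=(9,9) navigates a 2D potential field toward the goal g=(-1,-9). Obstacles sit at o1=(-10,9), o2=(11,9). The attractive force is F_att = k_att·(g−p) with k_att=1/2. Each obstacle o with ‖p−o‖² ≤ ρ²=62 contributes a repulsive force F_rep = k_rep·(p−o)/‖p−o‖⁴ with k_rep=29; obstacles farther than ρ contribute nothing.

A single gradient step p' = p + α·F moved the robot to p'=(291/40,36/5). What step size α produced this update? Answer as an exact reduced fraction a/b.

α = 1/5

F_att = 1/2·(g−p) = 1/2·(-10,-18) = (-5.0000,-9.0000)
o1: d²=361 > ρ²=62 → inactive
o2: d²=4 ≤ ρ²=62; F_rep = 29·(-2,0)/4² = (-3.6250,0.0000)
F = F_att + ΣF_rep = (-8.6250,-9.0000)
Δp = p'−p = (-1.7250,-1.8000); α = Δx/Fx = (-69/40) / (-69/8) = 1/5
check: Δy/Fy = (-9/5) / (-9) = 1/5 ✓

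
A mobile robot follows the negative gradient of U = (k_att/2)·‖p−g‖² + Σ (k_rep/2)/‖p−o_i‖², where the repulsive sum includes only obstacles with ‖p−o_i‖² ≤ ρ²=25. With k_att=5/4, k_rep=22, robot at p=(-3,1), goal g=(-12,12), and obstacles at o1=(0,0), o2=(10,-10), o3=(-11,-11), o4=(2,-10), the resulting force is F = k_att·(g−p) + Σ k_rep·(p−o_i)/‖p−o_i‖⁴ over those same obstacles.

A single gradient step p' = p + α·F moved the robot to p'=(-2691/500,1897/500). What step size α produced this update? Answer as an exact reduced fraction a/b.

α = 1/5

F_att = 5/4·(g−p) = 5/4·(-9,11) = (-11.2500,13.7500)
o1: d²=10 ≤ ρ²=25; F_rep = 22·(-3,1)/10² = (-0.6600,0.2200)
o2: d²=290 > ρ²=25 → inactive
o3: d²=208 > ρ²=25 → inactive
o4: d²=146 > ρ²=25 → inactive
F = F_att + ΣF_rep = (-11.9100,13.9700)
Δp = p'−p = (-2.3820,2.7940); α = Δx/Fx = (-1191/500) / (-1191/100) = 1/5
check: Δy/Fy = (1397/500) / (1397/100) = 1/5 ✓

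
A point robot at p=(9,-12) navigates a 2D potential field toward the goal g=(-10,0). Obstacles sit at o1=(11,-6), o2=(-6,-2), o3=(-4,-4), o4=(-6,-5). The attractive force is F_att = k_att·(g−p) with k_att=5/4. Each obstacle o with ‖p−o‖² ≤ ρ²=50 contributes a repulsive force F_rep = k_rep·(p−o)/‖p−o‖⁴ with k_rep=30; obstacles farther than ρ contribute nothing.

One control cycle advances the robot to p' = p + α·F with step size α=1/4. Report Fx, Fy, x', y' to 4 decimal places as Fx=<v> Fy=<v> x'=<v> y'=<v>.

Fx=-23.7875 Fy=14.8875 x'=3.0531 y'=-8.2781

F_att = 5/4·(g−p) = 5/4·(-19,12) = (-23.7500,15.0000)
o1: d²=40 ≤ ρ²=50; F_rep = 30·(-2,-6)/40² = (-0.0375,-0.1125)
o2: d²=325 > ρ²=50 → inactive
o3: d²=233 > ρ²=50 → inactive
o4: d²=274 > ρ²=50 → inactive
F = F_att + ΣF_rep = (-23.7875,14.8875)
p' = p + 1/4·F = (3.0531,-8.2781)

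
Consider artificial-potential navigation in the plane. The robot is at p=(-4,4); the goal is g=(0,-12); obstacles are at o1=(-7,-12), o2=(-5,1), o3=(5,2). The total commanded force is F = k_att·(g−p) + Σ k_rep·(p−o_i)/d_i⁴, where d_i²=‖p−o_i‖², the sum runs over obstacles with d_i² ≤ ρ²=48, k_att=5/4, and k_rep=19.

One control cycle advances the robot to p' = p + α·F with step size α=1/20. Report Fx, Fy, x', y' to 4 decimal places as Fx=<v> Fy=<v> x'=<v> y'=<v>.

Fx=5.1900 Fy=-19.4300 x'=-3.7405 y'=3.0285

F_att = 5/4·(g−p) = 5/4·(4,-16) = (5.0000,-20.0000)
o1: d²=265 > ρ²=48 → inactive
o2: d²=10 ≤ ρ²=48; F_rep = 19·(1,3)/10² = (0.1900,0.5700)
o3: d²=85 > ρ²=48 → inactive
F = F_att + ΣF_rep = (5.1900,-19.4300)
p' = p + 1/20·F = (-3.7405,3.0285)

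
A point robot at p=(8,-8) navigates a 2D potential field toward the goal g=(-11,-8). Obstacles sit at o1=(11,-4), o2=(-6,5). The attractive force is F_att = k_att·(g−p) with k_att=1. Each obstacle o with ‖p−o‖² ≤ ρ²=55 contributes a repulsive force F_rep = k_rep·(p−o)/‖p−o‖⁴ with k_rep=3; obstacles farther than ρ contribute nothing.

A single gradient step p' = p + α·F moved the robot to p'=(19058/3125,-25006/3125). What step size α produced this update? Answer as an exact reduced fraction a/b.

F_att = 1·(g−p) = 1·(-19,0) = (-19.0000,0.0000)
o1: d²=25 ≤ ρ²=55; F_rep = 3·(-3,-4)/25² = (-0.0144,-0.0192)
o2: d²=365 > ρ²=55 → inactive
F = F_att + ΣF_rep = (-19.0144,-0.0192)
Δp = p'−p = (-1.9014,-0.0019); α = Δx/Fx = (-5942/3125) / (-11884/625) = 1/10
check: Δy/Fy = (-6/3125) / (-12/625) = 1/10 ✓

α = 1/10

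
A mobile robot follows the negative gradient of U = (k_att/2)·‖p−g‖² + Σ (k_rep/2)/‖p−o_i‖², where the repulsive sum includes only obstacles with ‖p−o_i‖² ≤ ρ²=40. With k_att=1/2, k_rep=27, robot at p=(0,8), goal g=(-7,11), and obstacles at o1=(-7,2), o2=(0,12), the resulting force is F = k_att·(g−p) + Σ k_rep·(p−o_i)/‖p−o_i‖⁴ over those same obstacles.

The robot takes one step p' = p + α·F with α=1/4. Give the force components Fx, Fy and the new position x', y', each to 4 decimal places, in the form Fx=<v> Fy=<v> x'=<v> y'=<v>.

Fx=-3.5000 Fy=1.0781 x'=-0.8750 y'=8.2695

F_att = 1/2·(g−p) = 1/2·(-7,3) = (-3.5000,1.5000)
o1: d²=85 > ρ²=40 → inactive
o2: d²=16 ≤ ρ²=40; F_rep = 27·(0,-4)/16² = (0.0000,-0.4219)
F = F_att + ΣF_rep = (-3.5000,1.0781)
p' = p + 1/4·F = (-0.8750,8.2695)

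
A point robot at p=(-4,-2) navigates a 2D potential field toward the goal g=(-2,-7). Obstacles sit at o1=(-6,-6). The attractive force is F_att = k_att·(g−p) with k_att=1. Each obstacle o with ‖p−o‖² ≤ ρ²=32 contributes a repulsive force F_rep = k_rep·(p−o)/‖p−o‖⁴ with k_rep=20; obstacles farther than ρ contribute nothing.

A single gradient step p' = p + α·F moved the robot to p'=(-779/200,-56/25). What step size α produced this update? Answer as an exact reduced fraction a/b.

F_att = 1·(g−p) = 1·(2,-5) = (2.0000,-5.0000)
o1: d²=20 ≤ ρ²=32; F_rep = 20·(2,4)/20² = (0.1000,0.2000)
F = F_att + ΣF_rep = (2.1000,-4.8000)
Δp = p'−p = (0.1050,-0.2400); α = Δx/Fx = (21/200) / (21/10) = 1/20
check: Δy/Fy = (-6/25) / (-24/5) = 1/20 ✓

α = 1/20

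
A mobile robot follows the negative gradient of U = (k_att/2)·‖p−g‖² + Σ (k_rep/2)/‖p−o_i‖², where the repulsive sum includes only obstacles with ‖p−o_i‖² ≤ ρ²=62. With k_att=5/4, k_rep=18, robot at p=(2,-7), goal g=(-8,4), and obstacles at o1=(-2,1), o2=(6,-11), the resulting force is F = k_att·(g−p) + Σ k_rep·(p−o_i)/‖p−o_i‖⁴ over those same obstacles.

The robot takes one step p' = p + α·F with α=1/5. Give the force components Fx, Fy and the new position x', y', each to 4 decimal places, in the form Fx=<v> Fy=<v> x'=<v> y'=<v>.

F_att = 5/4·(g−p) = 5/4·(-10,11) = (-12.5000,13.7500)
o1: d²=80 > ρ²=62 → inactive
o2: d²=32 ≤ ρ²=62; F_rep = 18·(-4,4)/32² = (-0.0703,0.0703)
F = F_att + ΣF_rep = (-12.5703,13.8203)
p' = p + 1/5·F = (-0.5141,-4.2359)

Fx=-12.5703 Fy=13.8203 x'=-0.5141 y'=-4.2359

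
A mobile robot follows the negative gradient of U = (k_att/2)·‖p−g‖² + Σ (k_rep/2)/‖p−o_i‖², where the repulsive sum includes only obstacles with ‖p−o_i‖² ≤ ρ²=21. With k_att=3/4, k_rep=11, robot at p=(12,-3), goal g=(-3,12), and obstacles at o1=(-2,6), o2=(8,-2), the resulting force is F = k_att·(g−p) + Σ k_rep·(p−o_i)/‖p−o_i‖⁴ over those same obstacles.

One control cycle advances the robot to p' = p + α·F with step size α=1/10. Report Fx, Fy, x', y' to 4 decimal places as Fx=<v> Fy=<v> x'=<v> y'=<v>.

F_att = 3/4·(g−p) = 3/4·(-15,15) = (-11.2500,11.2500)
o1: d²=277 > ρ²=21 → inactive
o2: d²=17 ≤ ρ²=21; F_rep = 11·(4,-1)/17² = (0.1522,-0.0381)
F = F_att + ΣF_rep = (-11.0978,11.2119)
p' = p + 1/10·F = (10.8902,-1.8788)

Fx=-11.0978 Fy=11.2119 x'=10.8902 y'=-1.8788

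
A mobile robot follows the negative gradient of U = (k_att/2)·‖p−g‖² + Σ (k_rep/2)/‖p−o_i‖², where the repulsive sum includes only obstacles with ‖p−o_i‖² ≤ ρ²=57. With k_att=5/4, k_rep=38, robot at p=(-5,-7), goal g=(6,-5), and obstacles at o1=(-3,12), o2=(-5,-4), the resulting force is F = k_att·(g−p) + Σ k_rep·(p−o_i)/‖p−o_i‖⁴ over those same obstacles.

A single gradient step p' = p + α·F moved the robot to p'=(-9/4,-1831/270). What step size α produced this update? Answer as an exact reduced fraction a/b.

F_att = 5/4·(g−p) = 5/4·(11,2) = (13.7500,2.5000)
o1: d²=365 > ρ²=57 → inactive
o2: d²=9 ≤ ρ²=57; F_rep = 38·(0,-3)/9² = (0.0000,-1.4074)
F = F_att + ΣF_rep = (13.7500,1.0926)
Δp = p'−p = (2.7500,0.2185); α = Δx/Fx = (11/4) / (55/4) = 1/5
check: Δy/Fy = (59/270) / (59/54) = 1/5 ✓

α = 1/5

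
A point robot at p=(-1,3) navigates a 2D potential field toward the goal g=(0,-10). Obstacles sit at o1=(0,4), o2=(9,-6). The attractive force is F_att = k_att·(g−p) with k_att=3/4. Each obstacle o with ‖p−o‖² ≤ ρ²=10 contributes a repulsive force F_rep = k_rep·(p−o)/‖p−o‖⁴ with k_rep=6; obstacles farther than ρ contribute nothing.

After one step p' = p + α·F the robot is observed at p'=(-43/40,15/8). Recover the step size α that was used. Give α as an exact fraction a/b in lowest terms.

α = 1/10

F_att = 3/4·(g−p) = 3/4·(1,-13) = (0.7500,-9.7500)
o1: d²=2 ≤ ρ²=10; F_rep = 6·(-1,-1)/2² = (-1.5000,-1.5000)
o2: d²=181 > ρ²=10 → inactive
F = F_att + ΣF_rep = (-0.7500,-11.2500)
Δp = p'−p = (-0.0750,-1.1250); α = Δx/Fx = (-3/40) / (-3/4) = 1/10
check: Δy/Fy = (-9/8) / (-45/4) = 1/10 ✓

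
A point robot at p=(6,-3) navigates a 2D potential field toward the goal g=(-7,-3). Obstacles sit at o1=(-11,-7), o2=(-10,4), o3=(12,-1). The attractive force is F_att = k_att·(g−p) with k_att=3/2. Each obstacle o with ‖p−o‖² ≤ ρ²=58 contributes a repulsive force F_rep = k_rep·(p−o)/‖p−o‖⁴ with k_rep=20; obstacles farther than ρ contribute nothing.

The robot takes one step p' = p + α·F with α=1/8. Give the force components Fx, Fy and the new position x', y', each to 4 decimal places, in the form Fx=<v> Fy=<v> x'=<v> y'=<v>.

Fx=-19.5750 Fy=-0.0250 x'=3.5531 y'=-3.0031

F_att = 3/2·(g−p) = 3/2·(-13,0) = (-19.5000,0.0000)
o1: d²=305 > ρ²=58 → inactive
o2: d²=305 > ρ²=58 → inactive
o3: d²=40 ≤ ρ²=58; F_rep = 20·(-6,-2)/40² = (-0.0750,-0.0250)
F = F_att + ΣF_rep = (-19.5750,-0.0250)
p' = p + 1/8·F = (3.5531,-3.0031)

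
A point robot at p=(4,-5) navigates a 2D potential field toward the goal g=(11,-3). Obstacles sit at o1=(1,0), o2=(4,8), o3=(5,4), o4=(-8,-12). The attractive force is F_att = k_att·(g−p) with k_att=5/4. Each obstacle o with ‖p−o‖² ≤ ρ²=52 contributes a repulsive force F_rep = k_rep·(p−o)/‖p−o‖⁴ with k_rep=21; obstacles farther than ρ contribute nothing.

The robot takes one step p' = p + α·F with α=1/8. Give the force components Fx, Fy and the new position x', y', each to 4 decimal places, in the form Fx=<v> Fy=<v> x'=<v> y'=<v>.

Fx=8.8045 Fy=2.4092 x'=5.1006 y'=-4.6989

F_att = 5/4·(g−p) = 5/4·(7,2) = (8.7500,2.5000)
o1: d²=34 ≤ ρ²=52; F_rep = 21·(3,-5)/34² = (0.0545,-0.0908)
o2: d²=169 > ρ²=52 → inactive
o3: d²=82 > ρ²=52 → inactive
o4: d²=193 > ρ²=52 → inactive
F = F_att + ΣF_rep = (8.8045,2.4092)
p' = p + 1/8·F = (5.1006,-4.6989)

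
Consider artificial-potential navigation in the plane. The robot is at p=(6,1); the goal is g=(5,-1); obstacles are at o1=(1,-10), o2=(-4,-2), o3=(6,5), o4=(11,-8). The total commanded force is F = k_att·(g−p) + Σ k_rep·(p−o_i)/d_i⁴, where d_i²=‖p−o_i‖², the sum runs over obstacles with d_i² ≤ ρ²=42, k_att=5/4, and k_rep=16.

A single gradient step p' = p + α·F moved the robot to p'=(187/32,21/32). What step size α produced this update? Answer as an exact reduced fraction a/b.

F_att = 5/4·(g−p) = 5/4·(-1,-2) = (-1.2500,-2.5000)
o1: d²=146 > ρ²=42 → inactive
o2: d²=109 > ρ²=42 → inactive
o3: d²=16 ≤ ρ²=42; F_rep = 16·(0,-4)/16² = (0.0000,-0.2500)
o4: d²=106 > ρ²=42 → inactive
F = F_att + ΣF_rep = (-1.2500,-2.7500)
Δp = p'−p = (-0.1562,-0.3438); α = Δx/Fx = (-5/32) / (-5/4) = 1/8
check: Δy/Fy = (-11/32) / (-11/4) = 1/8 ✓

α = 1/8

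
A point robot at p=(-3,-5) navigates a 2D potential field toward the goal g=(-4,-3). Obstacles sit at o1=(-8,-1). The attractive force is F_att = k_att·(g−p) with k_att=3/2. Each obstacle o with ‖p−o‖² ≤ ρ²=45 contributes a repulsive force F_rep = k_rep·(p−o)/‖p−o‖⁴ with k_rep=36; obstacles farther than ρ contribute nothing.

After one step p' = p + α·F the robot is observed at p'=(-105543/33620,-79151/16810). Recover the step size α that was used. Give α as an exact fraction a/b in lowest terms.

F_att = 3/2·(g−p) = 3/2·(-1,2) = (-1.5000,3.0000)
o1: d²=41 ≤ ρ²=45; F_rep = 36·(5,-4)/41² = (0.1071,-0.0857)
F = F_att + ΣF_rep = (-1.3929,2.9143)
Δp = p'−p = (-0.1393,0.2914); α = Δx/Fx = (-4683/33620) / (-4683/3362) = 1/10
check: Δy/Fy = (4899/16810) / (4899/1681) = 1/10 ✓

α = 1/10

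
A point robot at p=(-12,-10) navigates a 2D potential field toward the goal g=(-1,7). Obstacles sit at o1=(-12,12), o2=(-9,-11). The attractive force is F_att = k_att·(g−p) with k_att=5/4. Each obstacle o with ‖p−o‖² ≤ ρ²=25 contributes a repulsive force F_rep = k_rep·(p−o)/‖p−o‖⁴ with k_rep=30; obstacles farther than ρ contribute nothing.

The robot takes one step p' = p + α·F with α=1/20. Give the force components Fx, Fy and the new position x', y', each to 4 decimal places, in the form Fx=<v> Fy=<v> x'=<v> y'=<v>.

F_att = 5/4·(g−p) = 5/4·(11,17) = (13.7500,21.2500)
o1: d²=484 > ρ²=25 → inactive
o2: d²=10 ≤ ρ²=25; F_rep = 30·(-3,1)/10² = (-0.9000,0.3000)
F = F_att + ΣF_rep = (12.8500,21.5500)
p' = p + 1/20·F = (-11.3575,-8.9225)

Fx=12.8500 Fy=21.5500 x'=-11.3575 y'=-8.9225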